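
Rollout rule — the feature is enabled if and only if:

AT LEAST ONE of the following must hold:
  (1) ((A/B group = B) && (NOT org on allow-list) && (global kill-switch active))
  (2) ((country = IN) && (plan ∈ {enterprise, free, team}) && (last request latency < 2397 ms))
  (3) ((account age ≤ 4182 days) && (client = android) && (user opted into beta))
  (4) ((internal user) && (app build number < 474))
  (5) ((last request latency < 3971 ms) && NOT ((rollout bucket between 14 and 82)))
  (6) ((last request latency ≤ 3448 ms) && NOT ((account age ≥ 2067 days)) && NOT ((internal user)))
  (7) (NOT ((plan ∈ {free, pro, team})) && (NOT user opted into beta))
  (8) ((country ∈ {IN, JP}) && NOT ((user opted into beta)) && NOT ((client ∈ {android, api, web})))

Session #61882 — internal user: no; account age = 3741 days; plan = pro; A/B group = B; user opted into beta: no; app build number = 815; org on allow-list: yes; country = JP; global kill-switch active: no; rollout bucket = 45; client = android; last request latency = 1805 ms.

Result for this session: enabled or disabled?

Disabled

Atomic conditions:
  A/B group = B: B == B is true
  NOT org on allow-list: yes → false
  global kill-switch active: no → false
  country = IN: JP == IN is false
  plan ∈ {enterprise, free, team}: pro is not in the set → false
  last request latency < 2397 ms: 1805 < 2397 is true
  account age ≤ 4182 days: 3741 ≤ 4182 is true
  client = android: android == android is true
  user opted into beta: no → false
  internal user: no → false
  app build number < 474: 815 < 474 is false
  last request latency < 3971 ms: 1805 < 3971 is true
  rollout bucket between 14 and 82: 45 in [14, 82] is true
  last request latency ≤ 3448 ms: 1805 ≤ 3448 is true
  account age ≥ 2067 days: 3741 ≥ 2067 is true
  plan ∈ {free, pro, team}: pro is in the set → true
  NOT user opted into beta: no → true
  country ∈ {IN, JP}: JP is in the set → true
  client ∈ {android, api, web}: android is in the set → true
Combine:
[1] true AND false AND false = false
[2] false AND false AND true = false
[3] true AND true AND false = false
[4] false AND false = false
[5.2] NOT true = false
[5] true AND false = false
[6.2] NOT true = false
[6.3] NOT false = true
[6] true AND false AND true = false
[7.1] NOT true = false
[7] false AND true = false
[8.2] NOT false = true
[8.3] NOT true = false
[8] true AND true AND false = false
[root] false OR false OR false OR false OR false OR false OR false OR false = false
Overall: false → disabled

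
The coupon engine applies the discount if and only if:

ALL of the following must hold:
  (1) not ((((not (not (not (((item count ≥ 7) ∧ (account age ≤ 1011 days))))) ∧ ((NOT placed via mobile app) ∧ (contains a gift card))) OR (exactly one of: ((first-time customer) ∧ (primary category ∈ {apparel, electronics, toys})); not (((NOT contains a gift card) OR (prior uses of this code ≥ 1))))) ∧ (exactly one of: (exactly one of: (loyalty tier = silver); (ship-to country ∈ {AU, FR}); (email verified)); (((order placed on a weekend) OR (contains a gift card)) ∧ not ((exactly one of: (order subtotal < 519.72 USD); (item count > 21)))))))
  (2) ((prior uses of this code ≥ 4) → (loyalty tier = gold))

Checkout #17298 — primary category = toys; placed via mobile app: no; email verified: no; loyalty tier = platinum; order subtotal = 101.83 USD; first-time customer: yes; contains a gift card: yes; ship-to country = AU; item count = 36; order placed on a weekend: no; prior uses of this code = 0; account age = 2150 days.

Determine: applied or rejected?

Atomic conditions:
  item count ≥ 7: 36 ≥ 7 is true
  account age ≤ 1011 days: 2150 ≤ 1011 is false
  NOT placed via mobile app: no → true
  contains a gift card: yes → true
  first-time customer: yes → true
  primary category ∈ {apparel, electronics, toys}: toys is in the set → true
  NOT contains a gift card: yes → false
  prior uses of this code ≥ 1: 0 ≥ 1 is false
  loyalty tier = silver: platinum == silver is false
  ship-to country ∈ {AU, FR}: AU is in the set → true
  email verified: no → false
  order placed on a weekend: no → false
  order subtotal < 519.72 USD: 101.83 < 519.72 is true
  item count > 21: 36 > 21 is true
  prior uses of this code ≥ 4: 0 ≥ 4 is false
  loyalty tier = gold: platinum == gold is false
Combine:
[1.1.1.1.1.1.1.1] true AND false = false
[1.1.1.1.1.1.1] NOT false = true
[1.1.1.1.1.1] NOT true = false
[1.1.1.1.1] NOT false = true
[1.1.1.1.2] true AND true = true
[1.1.1.1] true AND true = true
[1.1.1.2.1] true AND true = true
[1.1.1.2.2.1] false OR false = false
[1.1.1.2.2] NOT false = true
[1.1.1.2] exactly-one(true, true) = false
[1.1.1] true OR false = true
[1.1.2.1] exactly-one(false, true, false) = true
[1.1.2.2.1] false OR true = true
[1.1.2.2.2.1] exactly-one(true, true) = false
[1.1.2.2.2] NOT false = true
[1.1.2.2] true AND true = true
[1.1.2] exactly-one(true, true) = false
[1.1] true AND false = false
[1] NOT false = true
[2] false → false (antecedent false ⇒ implication holds) = true
[root] true AND true = true
Overall: true → applied

Applied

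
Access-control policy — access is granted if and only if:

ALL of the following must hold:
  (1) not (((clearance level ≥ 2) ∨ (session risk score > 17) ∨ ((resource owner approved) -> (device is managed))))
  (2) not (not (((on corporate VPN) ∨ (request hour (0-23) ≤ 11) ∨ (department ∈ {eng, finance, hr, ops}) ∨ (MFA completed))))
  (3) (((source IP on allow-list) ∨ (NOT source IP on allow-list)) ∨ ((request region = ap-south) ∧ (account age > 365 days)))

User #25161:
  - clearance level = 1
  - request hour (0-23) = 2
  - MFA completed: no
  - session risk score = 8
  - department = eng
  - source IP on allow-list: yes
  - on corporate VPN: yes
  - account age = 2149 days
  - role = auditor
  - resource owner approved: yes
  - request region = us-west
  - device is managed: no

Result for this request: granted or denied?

Granted

Atomic conditions:
  clearance level ≥ 2: 1 ≥ 2 is false
  session risk score > 17: 8 > 17 is false
  resource owner approved: yes → true
  device is managed: no → false
  on corporate VPN: yes → true
  request hour (0-23) ≤ 11: 2 ≤ 11 is true
  department ∈ {eng, finance, hr, ops}: eng is in the set → true
  MFA completed: no → false
  source IP on allow-list: yes → true
  NOT source IP on allow-list: yes → false
  request region = ap-south: us-west == ap-south is false
  account age > 365 days: 2149 > 365 is true
Combine:
[1.1.3] true → false = false
[1.1] false OR false OR false = false
[1] NOT false = true
[2.1.1] true OR true OR true OR false = true
[2.1] NOT true = false
[2] NOT false = true
[3.1] true OR false = true
[3.2] false AND true = false
[3] true OR false = true
[root] true AND true AND true = true
Overall: true → granted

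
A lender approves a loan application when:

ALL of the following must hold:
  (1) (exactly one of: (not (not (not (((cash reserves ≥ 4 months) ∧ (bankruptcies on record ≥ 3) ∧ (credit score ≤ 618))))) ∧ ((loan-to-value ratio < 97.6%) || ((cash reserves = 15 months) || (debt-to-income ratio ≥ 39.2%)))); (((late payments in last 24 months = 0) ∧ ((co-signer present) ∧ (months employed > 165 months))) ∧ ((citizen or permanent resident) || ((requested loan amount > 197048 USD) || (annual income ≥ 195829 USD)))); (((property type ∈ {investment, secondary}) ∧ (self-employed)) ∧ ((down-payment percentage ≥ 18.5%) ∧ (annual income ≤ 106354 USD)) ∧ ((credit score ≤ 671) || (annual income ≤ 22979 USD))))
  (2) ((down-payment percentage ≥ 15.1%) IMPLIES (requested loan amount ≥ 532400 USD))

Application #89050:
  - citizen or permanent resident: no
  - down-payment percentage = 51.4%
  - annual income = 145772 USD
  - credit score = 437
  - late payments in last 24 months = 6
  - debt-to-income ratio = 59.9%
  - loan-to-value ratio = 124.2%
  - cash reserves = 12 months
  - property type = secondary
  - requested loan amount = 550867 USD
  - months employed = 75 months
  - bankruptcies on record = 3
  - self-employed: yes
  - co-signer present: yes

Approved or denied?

Denied

Atomic conditions:
  cash reserves ≥ 4 months: 12 ≥ 4 is true
  bankruptcies on record ≥ 3: 3 ≥ 3 is true
  credit score ≤ 618: 437 ≤ 618 is true
  loan-to-value ratio < 97.6%: 124.2 < 97.6 is false
  cash reserves = 15 months: 12 == 15 is false
  debt-to-income ratio ≥ 39.2%: 59.9 ≥ 39.2 is true
  late payments in last 24 months = 0: 6 == 0 is false
  co-signer present: yes → true
  months employed > 165 months: 75 > 165 is false
  citizen or permanent resident: no → false
  requested loan amount > 197048 USD: 550867 > 197048 is true
  annual income ≥ 195829 USD: 145772 ≥ 195829 is false
  property type ∈ {investment, secondary}: secondary is in the set → true
  self-employed: yes → true
  down-payment percentage ≥ 18.5%: 51.4 ≥ 18.5 is true
  annual income ≤ 106354 USD: 145772 ≤ 106354 is false
  credit score ≤ 671: 437 ≤ 671 is true
  annual income ≤ 22979 USD: 145772 ≤ 22979 is false
  down-payment percentage ≥ 15.1%: 51.4 ≥ 15.1 is true
  requested loan amount ≥ 532400 USD: 550867 ≥ 532400 is true
Combine:
[1.1.1.1.1.1] true AND true AND true = true
[1.1.1.1.1] NOT true = false
[1.1.1.1] NOT false = true
[1.1.1] NOT true = false
[1.1.2.2] false OR true = true
[1.1.2] false OR true = true
[1.1] false AND true = false
[1.2.1.2] true AND false = false
[1.2.1] false AND false = false
[1.2.2.2] true OR false = true
[1.2.2] false OR true = true
[1.2] false AND true = false
[1.3.1] true AND true = true
[1.3.2] true AND false = false
[1.3.3] true OR false = true
[1.3] true AND false AND true = false
[1] exactly-one(false, false, false) = false
[2] true → true = true
[root] false AND true = false
Overall: false → denied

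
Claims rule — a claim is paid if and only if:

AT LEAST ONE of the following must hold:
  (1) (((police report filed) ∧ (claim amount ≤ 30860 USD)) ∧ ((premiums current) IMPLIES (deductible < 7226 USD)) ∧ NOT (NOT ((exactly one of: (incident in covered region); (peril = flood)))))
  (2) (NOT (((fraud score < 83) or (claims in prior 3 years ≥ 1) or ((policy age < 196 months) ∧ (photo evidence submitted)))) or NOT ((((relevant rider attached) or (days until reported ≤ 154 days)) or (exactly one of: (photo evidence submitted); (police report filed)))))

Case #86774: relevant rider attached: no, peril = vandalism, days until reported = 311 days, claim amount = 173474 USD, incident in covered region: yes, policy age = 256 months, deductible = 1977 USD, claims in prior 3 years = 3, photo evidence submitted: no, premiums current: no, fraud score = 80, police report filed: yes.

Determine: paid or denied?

Atomic conditions:
  police report filed: yes → true
  claim amount ≤ 30860 USD: 173474 ≤ 30860 is false
  premiums current: no → false
  deductible < 7226 USD: 1977 < 7226 is true
  incident in covered region: yes → true
  peril = flood: vandalism == flood is false
  fraud score < 83: 80 < 83 is true
  claims in prior 3 years ≥ 1: 3 ≥ 1 is true
  policy age < 196 months: 256 < 196 is false
  photo evidence submitted: no → false
  relevant rider attached: no → false
  days until reported ≤ 154 days: 311 ≤ 154 is false
Combine:
[1.1] true AND false = false
[1.2] false → true (antecedent false ⇒ implication holds) = true
[1.3.1.1] exactly-one(true, false) = true
[1.3.1] NOT true = false
[1.3] NOT false = true
[1] false AND true AND true = false
[2.1.1.3] false AND false = false
[2.1.1] true OR true OR false = true
[2.1] NOT true = false
[2.2.1.1] false OR false = false
[2.2.1.2] exactly-one(false, true) = true
[2.2.1] false OR true = true
[2.2] NOT true = false
[2] false OR false = false
[root] false OR false = false
Overall: false → denied

Denied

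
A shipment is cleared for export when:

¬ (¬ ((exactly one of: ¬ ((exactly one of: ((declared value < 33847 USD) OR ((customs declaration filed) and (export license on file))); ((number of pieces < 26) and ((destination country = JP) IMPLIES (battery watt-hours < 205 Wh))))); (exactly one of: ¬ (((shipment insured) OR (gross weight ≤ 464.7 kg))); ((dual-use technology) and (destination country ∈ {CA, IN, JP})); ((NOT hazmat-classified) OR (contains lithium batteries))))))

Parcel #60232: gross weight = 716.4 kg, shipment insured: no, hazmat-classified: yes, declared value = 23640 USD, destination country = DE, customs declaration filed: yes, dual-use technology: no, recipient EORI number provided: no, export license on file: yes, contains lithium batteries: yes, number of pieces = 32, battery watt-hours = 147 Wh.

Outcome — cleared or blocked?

Atomic conditions:
  declared value < 33847 USD: 23640 < 33847 is true
  customs declaration filed: yes → true
  export license on file: yes → true
  number of pieces < 26: 32 < 26 is false
  destination country = JP: DE == JP is false
  battery watt-hours < 205 Wh: 147 < 205 is true
  shipment insured: no → false
  gross weight ≤ 464.7 kg: 716.4 ≤ 464.7 is false
  dual-use technology: no → false
  destination country ∈ {CA, IN, JP}: DE is not in the set → false
  NOT hazmat-classified: yes → false
  contains lithium batteries: yes → true
Combine:
[1.1.1.1.1.2] true AND true = true
[1.1.1.1.1] true OR true = true
[1.1.1.1.2.2] false → true (antecedent false ⇒ implication holds) = true
[1.1.1.1.2] false AND true = false
[1.1.1.1] exactly-one(true, false) = true
[1.1.1] NOT true = false
[1.1.2.1.1] false OR false = false
[1.1.2.1] NOT false = true
[1.1.2.2] false AND false = false
[1.1.2.3] false OR true = true
[1.1.2] exactly-one(true, false, true) = false
[1.1] exactly-one(false, false) = false
[1] NOT false = true
[root] NOT true = false
Overall: false → blocked

Blocked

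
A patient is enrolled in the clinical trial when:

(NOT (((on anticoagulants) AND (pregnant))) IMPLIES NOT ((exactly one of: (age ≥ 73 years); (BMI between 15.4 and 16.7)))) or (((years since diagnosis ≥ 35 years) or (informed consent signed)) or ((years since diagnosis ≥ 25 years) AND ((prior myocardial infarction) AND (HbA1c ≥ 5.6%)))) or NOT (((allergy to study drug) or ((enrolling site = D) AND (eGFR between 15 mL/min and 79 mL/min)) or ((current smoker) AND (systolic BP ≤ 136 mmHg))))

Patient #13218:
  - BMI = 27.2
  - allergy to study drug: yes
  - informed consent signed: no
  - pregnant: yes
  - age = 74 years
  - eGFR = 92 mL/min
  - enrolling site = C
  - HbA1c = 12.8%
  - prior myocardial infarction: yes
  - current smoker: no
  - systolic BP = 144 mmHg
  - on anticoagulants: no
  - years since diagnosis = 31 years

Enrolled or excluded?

Enrolled

Atomic conditions:
  on anticoagulants: no → false
  pregnant: yes → true
  age ≥ 73 years: 74 ≥ 73 is true
  BMI between 15.4 and 16.7: 27.2 in [15.4, 16.7] is false
  years since diagnosis ≥ 35 years: 31 ≥ 35 is false
  informed consent signed: no → false
  years since diagnosis ≥ 25 years: 31 ≥ 25 is true
  prior myocardial infarction: yes → true
  HbA1c ≥ 5.6%: 12.8 ≥ 5.6 is true
  allergy to study drug: yes → true
  enrolling site = D: C == D is false
  eGFR between 15 mL/min and 79 mL/min: 92 in [15, 79] is false
  current smoker: no → false
  systolic BP ≤ 136 mmHg: 144 ≤ 136 is false
Combine:
[1.1.1] false AND true = false
[1.1] NOT false = true
[1.2.1] exactly-one(true, false) = true
[1.2] NOT true = false
[1] true → false = false
[2.1] false OR false = false
[2.2.2] true AND true = true
[2.2] true AND true = true
[2] false OR true = true
[3.1.2] false AND false = false
[3.1.3] false AND false = false
[3.1] true OR false OR false = true
[3] NOT true = false
[root] false OR true OR false = true
Overall: true → enrolled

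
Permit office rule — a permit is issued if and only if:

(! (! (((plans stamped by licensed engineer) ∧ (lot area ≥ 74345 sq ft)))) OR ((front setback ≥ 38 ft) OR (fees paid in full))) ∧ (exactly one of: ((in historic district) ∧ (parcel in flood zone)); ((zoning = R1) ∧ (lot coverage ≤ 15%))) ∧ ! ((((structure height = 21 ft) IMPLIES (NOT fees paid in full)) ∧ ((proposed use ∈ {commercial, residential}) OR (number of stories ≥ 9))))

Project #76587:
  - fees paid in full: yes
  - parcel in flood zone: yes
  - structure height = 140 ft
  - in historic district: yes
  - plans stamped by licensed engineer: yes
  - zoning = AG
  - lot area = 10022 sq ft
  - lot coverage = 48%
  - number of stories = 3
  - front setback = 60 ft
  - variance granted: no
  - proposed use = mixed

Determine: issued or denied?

Atomic conditions:
  plans stamped by licensed engineer: yes → true
  lot area ≥ 74345 sq ft: 10022 ≥ 74345 is false
  front setback ≥ 38 ft: 60 ≥ 38 is true
  fees paid in full: yes → true
  in historic district: yes → true
  parcel in flood zone: yes → true
  zoning = R1: AG == R1 is false
  lot coverage ≤ 15%: 48 ≤ 15 is false
  structure height = 21 ft: 140 == 21 is false
  NOT fees paid in full: yes → false
  proposed use ∈ {commercial, residential}: mixed is not in the set → false
  number of stories ≥ 9: 3 ≥ 9 is false
Combine:
[1.1.1.1] true AND false = false
[1.1.1] NOT false = true
[1.1] NOT true = false
[1.2] true OR true = true
[1] false OR true = true
[2.1] true AND true = true
[2.2] false AND false = false
[2] exactly-one(true, false) = true
[3.1.1] false → false (antecedent false ⇒ implication holds) = true
[3.1.2] false OR false = false
[3.1] true AND false = false
[3] NOT false = true
[root] true AND true AND true = true
Overall: true → issued

Issued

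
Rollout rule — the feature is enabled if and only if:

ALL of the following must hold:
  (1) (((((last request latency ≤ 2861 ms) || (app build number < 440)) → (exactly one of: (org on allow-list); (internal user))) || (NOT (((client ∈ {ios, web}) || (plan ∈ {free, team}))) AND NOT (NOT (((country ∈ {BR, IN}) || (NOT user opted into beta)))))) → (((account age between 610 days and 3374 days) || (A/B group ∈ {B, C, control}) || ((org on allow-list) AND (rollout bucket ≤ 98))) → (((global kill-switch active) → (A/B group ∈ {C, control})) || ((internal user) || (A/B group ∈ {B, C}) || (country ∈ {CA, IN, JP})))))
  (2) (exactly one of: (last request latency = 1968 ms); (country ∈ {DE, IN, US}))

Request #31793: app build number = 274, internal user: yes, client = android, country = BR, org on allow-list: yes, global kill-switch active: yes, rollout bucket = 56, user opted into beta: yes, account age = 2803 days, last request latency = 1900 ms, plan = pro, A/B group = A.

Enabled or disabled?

Disabled

Atomic conditions:
  last request latency ≤ 2861 ms: 1900 ≤ 2861 is true
  app build number < 440: 274 < 440 is true
  org on allow-list: yes → true
  internal user: yes → true
  client ∈ {ios, web}: android is not in the set → false
  plan ∈ {free, team}: pro is not in the set → false
  country ∈ {BR, IN}: BR is in the set → true
  NOT user opted into beta: yes → false
  account age between 610 days and 3374 days: 2803 in [610, 3374] is true
  A/B group ∈ {B, C, control}: A is not in the set → false
  rollout bucket ≤ 98: 56 ≤ 98 is true
  global kill-switch active: yes → true
  A/B group ∈ {C, control}: A is not in the set → false
  A/B group ∈ {B, C}: A is not in the set → false
  country ∈ {CA, IN, JP}: BR is not in the set → false
  last request latency = 1968 ms: 1900 == 1968 is false
  country ∈ {DE, IN, US}: BR is not in the set → false
Combine:
[1.1.1.1] true OR true = true
[1.1.1.2] exactly-one(true, true) = false
[1.1.1] true → false = false
[1.1.2.1.1] false OR false = false
[1.1.2.1] NOT false = true
[1.1.2.2.1.1] true OR false = true
[1.1.2.2.1] NOT true = false
[1.1.2.2] NOT false = true
[1.1.2] true AND true = true
[1.1] false OR true = true
[1.2.1.3] true AND true = true
[1.2.1] true OR false OR true = true
[1.2.2.1] true → false = false
[1.2.2.2] true OR false OR false = true
[1.2.2] false OR true = true
[1.2] true → true = true
[1] true → true = true
[2] exactly-one(false, false) = false
[root] true AND false = false
Overall: false → disabled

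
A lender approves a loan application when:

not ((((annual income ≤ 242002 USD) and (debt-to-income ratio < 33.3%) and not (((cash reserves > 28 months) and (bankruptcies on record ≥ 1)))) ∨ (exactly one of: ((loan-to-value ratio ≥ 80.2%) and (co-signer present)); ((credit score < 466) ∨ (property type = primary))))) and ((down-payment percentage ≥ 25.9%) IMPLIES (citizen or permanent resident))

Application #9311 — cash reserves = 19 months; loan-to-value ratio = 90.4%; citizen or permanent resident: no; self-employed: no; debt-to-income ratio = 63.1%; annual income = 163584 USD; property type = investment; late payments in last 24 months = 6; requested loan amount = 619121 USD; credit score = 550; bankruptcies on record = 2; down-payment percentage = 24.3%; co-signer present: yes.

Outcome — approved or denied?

Denied

Atomic conditions:
  annual income ≤ 242002 USD: 163584 ≤ 242002 is true
  debt-to-income ratio < 33.3%: 63.1 < 33.3 is false
  cash reserves > 28 months: 19 > 28 is false
  bankruptcies on record ≥ 1: 2 ≥ 1 is true
  loan-to-value ratio ≥ 80.2%: 90.4 ≥ 80.2 is true
  co-signer present: yes → true
  credit score < 466: 550 < 466 is false
  property type = primary: investment == primary is false
  down-payment percentage ≥ 25.9%: 24.3 ≥ 25.9 is false
  citizen or permanent resident: no → false
Combine:
[1.1.1.3.1] false AND true = false
[1.1.1.3] NOT false = true
[1.1.1] true AND false AND true = false
[1.1.2.1] true AND true = true
[1.1.2.2] false OR false = false
[1.1.2] exactly-one(true, false) = true
[1.1] false OR true = true
[1] NOT true = false
[2] false → false (antecedent false ⇒ implication holds) = true
[root] false AND true = false
Overall: false → denied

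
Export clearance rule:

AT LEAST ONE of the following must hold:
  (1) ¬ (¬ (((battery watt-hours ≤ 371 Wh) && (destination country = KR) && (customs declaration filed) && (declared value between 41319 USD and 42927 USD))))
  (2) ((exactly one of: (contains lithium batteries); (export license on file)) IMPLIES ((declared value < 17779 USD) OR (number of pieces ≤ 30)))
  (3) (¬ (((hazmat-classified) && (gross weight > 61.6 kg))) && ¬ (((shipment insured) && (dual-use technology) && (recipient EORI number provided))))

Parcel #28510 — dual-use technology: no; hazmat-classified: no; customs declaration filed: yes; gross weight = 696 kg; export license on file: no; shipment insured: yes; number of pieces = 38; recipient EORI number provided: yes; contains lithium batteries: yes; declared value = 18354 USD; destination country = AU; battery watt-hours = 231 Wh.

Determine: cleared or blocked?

Atomic conditions:
  battery watt-hours ≤ 371 Wh: 231 ≤ 371 is true
  destination country = KR: AU == KR is false
  customs declaration filed: yes → true
  declared value between 41319 USD and 42927 USD: 18354 in [41319, 42927] is false
  contains lithium batteries: yes → true
  export license on file: no → false
  declared value < 17779 USD: 18354 < 17779 is false
  number of pieces ≤ 30: 38 ≤ 30 is false
  hazmat-classified: no → false
  gross weight > 61.6 kg: 696 > 61.6 is true
  shipment insured: yes → true
  dual-use technology: no → false
  recipient EORI number provided: yes → true
Combine:
[1.1.1] true AND false AND true AND false = false
[1.1] NOT false = true
[1] NOT true = false
[2.1] exactly-one(true, false) = true
[2.2] false OR false = false
[2] true → false = false
[3.1.1] false AND true = false
[3.1] NOT false = true
[3.2.1] true AND false AND true = false
[3.2] NOT false = true
[3] true AND true = true
[root] false OR false OR true = true
Overall: true → cleared

Cleared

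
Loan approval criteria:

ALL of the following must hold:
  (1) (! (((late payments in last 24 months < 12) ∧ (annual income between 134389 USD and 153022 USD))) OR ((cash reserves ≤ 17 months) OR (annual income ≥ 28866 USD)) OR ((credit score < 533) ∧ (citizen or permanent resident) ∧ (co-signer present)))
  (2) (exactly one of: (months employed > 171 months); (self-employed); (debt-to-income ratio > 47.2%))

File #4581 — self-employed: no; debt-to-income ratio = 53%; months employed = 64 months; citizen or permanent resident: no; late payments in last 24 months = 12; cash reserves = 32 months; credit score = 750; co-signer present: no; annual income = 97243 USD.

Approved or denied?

Atomic conditions:
  late payments in last 24 months < 12: 12 < 12 is false
  annual income between 134389 USD and 153022 USD: 97243 in [134389, 153022] is false
  cash reserves ≤ 17 months: 32 ≤ 17 is false
  annual income ≥ 28866 USD: 97243 ≥ 28866 is true
  credit score < 533: 750 < 533 is false
  citizen or permanent resident: no → false
  co-signer present: no → false
  months employed > 171 months: 64 > 171 is false
  self-employed: no → false
  debt-to-income ratio > 47.2%: 53 > 47.2 is true
Combine:
[1.1.1] false AND false = false
[1.1] NOT false = true
[1.2] false OR true = true
[1.3] false AND false AND false = false
[1] true OR true OR false = true
[2] exactly-one(false, false, true) = true
[root] true AND true = true
Overall: true → approved

Approved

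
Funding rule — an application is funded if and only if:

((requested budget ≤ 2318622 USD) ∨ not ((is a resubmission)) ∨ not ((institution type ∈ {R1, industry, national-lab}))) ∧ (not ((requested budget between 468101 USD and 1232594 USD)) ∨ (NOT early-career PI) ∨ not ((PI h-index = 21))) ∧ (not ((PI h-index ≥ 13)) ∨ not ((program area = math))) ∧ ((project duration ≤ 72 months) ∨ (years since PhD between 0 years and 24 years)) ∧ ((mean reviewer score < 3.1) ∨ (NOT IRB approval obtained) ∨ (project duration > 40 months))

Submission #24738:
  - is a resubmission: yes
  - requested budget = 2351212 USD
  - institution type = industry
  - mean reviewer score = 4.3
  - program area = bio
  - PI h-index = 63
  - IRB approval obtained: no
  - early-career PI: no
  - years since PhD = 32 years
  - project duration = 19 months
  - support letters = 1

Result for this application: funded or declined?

Declined

Atomic conditions:
  requested budget ≤ 2318622 USD: 2351212 ≤ 2318622 is false
  is a resubmission: yes → true
  institution type ∈ {R1, industry, national-lab}: industry is in the set → true
  requested budget between 468101 USD and 1232594 USD: 2351212 in [468101, 1232594] is false
  NOT early-career PI: no → true
  PI h-index = 21: 63 == 21 is false
  PI h-index ≥ 13: 63 ≥ 13 is true
  program area = math: bio == math is false
  project duration ≤ 72 months: 19 ≤ 72 is true
  years since PhD between 0 years and 24 years: 32 in [0, 24] is false
  mean reviewer score < 3.1: 4.3 < 3.1 is false
  NOT IRB approval obtained: no → true
  project duration > 40 months: 19 > 40 is false
Combine:
[1.2] NOT true = false
[1.3] NOT true = false
[1] false OR false OR false = false
[2.1] NOT false = true
[2.3] NOT false = true
[2] true OR true OR true = true
[3.1] NOT true = false
[3.2] NOT false = true
[3] false OR true = true
[4] true OR false = true
[5] false OR true OR false = true
[root] false AND true AND true AND true AND true = false
Overall: false → declined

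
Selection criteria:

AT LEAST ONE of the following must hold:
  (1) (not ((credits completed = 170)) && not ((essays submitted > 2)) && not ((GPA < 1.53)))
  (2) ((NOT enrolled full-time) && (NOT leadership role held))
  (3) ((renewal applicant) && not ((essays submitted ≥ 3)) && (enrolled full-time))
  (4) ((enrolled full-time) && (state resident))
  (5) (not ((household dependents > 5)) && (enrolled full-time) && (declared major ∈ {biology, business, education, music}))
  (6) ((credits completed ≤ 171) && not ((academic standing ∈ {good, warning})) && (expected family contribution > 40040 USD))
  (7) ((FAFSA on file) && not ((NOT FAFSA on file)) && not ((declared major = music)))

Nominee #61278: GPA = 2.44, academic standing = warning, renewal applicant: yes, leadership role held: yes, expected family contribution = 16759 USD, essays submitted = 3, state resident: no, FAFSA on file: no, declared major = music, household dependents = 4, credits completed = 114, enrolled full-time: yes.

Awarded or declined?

Awarded

Atomic conditions:
  credits completed = 170: 114 == 170 is false
  essays submitted > 2: 3 > 2 is true
  GPA < 1.53: 2.44 < 1.53 is false
  NOT enrolled full-time: yes → false
  NOT leadership role held: yes → false
  renewal applicant: yes → true
  essays submitted ≥ 3: 3 ≥ 3 is true
  enrolled full-time: yes → true
  state resident: no → false
  household dependents > 5: 4 > 5 is false
  declared major ∈ {biology, business, education, music}: music is in the set → true
  credits completed ≤ 171: 114 ≤ 171 is true
  academic standing ∈ {good, warning}: warning is in the set → true
  expected family contribution > 40040 USD: 16759 > 40040 is false
  FAFSA on file: no → false
  NOT FAFSA on file: no → true
  declared major = music: music == music is true
Combine:
[1.1] NOT false = true
[1.2] NOT true = false
[1.3] NOT false = true
[1] true AND false AND true = false
[2] false AND false = false
[3.2] NOT true = false
[3] true AND false AND true = false
[4] true AND false = false
[5.1] NOT false = true
[5] true AND true AND true = true
[6.2] NOT true = false
[6] true AND false AND false = false
[7.2] NOT true = false
[7.3] NOT true = false
[7] false AND false AND false = false
[root] false OR false OR false OR false OR true OR false OR false = true
Overall: true → awarded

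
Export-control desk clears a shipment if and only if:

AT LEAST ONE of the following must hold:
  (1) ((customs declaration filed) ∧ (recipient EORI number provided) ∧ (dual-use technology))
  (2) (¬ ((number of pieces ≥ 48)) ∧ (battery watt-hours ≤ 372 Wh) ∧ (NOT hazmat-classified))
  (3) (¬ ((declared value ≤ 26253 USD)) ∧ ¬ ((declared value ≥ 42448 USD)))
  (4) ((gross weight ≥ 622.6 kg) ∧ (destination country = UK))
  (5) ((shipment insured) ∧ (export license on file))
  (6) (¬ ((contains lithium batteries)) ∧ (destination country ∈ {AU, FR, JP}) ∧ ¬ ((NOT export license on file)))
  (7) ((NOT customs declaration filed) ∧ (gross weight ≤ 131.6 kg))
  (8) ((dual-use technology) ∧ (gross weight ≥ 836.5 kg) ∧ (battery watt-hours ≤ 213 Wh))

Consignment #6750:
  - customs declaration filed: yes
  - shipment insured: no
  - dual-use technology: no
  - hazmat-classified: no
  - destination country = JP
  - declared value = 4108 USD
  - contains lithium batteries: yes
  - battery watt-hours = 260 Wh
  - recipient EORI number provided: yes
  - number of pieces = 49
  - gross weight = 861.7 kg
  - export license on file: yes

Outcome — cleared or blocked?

Blocked

Atomic conditions:
  customs declaration filed: yes → true
  recipient EORI number provided: yes → true
  dual-use technology: no → false
  number of pieces ≥ 48: 49 ≥ 48 is true
  battery watt-hours ≤ 372 Wh: 260 ≤ 372 is true
  NOT hazmat-classified: no → true
  declared value ≤ 26253 USD: 4108 ≤ 26253 is true
  declared value ≥ 42448 USD: 4108 ≥ 42448 is false
  gross weight ≥ 622.6 kg: 861.7 ≥ 622.6 is true
  destination country = UK: JP == UK is false
  shipment insured: no → false
  export license on file: yes → true
  contains lithium batteries: yes → true
  destination country ∈ {AU, FR, JP}: JP is in the set → true
  NOT export license on file: yes → false
  NOT customs declaration filed: yes → false
  gross weight ≤ 131.6 kg: 861.7 ≤ 131.6 is false
  gross weight ≥ 836.5 kg: 861.7 ≥ 836.5 is true
  battery watt-hours ≤ 213 Wh: 260 ≤ 213 is false
Combine:
[1] true AND true AND false = false
[2.1] NOT true = false
[2] false AND true AND true = false
[3.1] NOT true = false
[3.2] NOT false = true
[3] false AND true = false
[4] true AND false = false
[5] false AND true = false
[6.1] NOT true = false
[6.3] NOT false = true
[6] false AND true AND true = false
[7] false AND false = false
[8] false AND true AND false = false
[root] false OR false OR false OR false OR false OR false OR false OR false = false
Overall: false → blocked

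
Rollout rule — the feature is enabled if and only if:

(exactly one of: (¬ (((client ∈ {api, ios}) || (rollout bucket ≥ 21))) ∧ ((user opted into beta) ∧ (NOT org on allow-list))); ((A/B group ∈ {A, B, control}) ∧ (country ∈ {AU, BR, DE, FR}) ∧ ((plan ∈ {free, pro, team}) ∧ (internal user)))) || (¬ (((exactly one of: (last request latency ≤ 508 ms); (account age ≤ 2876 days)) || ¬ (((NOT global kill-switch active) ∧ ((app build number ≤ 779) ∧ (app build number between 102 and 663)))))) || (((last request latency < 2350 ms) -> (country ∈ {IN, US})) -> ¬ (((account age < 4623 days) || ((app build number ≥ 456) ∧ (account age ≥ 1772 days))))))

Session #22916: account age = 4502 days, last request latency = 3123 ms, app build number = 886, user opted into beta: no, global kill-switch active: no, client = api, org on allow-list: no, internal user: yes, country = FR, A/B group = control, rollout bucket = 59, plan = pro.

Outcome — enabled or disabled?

Enabled

Atomic conditions:
  client ∈ {api, ios}: api is in the set → true
  rollout bucket ≥ 21: 59 ≥ 21 is true
  user opted into beta: no → false
  NOT org on allow-list: no → true
  A/B group ∈ {A, B, control}: control is in the set → true
  country ∈ {AU, BR, DE, FR}: FR is in the set → true
  plan ∈ {free, pro, team}: pro is in the set → true
  internal user: yes → true
  last request latency ≤ 508 ms: 3123 ≤ 508 is false
  account age ≤ 2876 days: 4502 ≤ 2876 is false
  NOT global kill-switch active: no → true
  app build number ≤ 779: 886 ≤ 779 is false
  app build number between 102 and 663: 886 in [102, 663] is false
  last request latency < 2350 ms: 3123 < 2350 is false
  country ∈ {IN, US}: FR is not in the set → false
  account age < 4623 days: 4502 < 4623 is true
  app build number ≥ 456: 886 ≥ 456 is true
  account age ≥ 1772 days: 4502 ≥ 1772 is true
Combine:
[1.1.1.1] true OR true = true
[1.1.1] NOT true = false
[1.1.2] false AND true = false
[1.1] false AND false = false
[1.2.3] true AND true = true
[1.2] true AND true AND true = true
[1] exactly-one(false, true) = true
[2.1.1.1] exactly-one(false, false) = false
[2.1.1.2.1.2] false AND false = false
[2.1.1.2.1] true AND false = false
[2.1.1.2] NOT false = true
[2.1.1] false OR true = true
[2.1] NOT true = false
[2.2.1] false → false (antecedent false ⇒ implication holds) = true
[2.2.2.1.2] true AND true = true
[2.2.2.1] true OR true = true
[2.2.2] NOT true = false
[2.2] true → false = false
[2] false OR false = false
[root] true OR false = true
Overall: true → enabled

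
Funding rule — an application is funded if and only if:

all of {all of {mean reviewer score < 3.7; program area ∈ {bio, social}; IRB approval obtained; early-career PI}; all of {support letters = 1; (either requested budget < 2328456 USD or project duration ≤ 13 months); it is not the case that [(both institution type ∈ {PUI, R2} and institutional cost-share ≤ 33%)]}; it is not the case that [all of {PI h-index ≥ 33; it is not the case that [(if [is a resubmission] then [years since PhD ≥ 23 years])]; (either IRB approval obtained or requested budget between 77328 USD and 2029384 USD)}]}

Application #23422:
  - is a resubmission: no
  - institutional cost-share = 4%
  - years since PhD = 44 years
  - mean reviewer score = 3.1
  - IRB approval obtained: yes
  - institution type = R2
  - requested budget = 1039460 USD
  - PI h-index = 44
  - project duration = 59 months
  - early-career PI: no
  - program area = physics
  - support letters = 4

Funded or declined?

Declined

Atomic conditions:
  mean reviewer score < 3.7: 3.1 < 3.7 is true
  program area ∈ {bio, social}: physics is not in the set → false
  IRB approval obtained: yes → true
  early-career PI: no → false
  support letters = 1: 4 == 1 is false
  requested budget < 2328456 USD: 1039460 < 2328456 is true
  project duration ≤ 13 months: 59 ≤ 13 is false
  institution type ∈ {PUI, R2}: R2 is in the set → true
  institutional cost-share ≤ 33%: 4 ≤ 33 is true
  PI h-index ≥ 33: 44 ≥ 33 is true
  is a resubmission: no → false
  years since PhD ≥ 23 years: 44 ≥ 23 is true
  requested budget between 77328 USD and 2029384 USD: 1039460 in [77328, 2029384] is true
Combine:
[1] true AND false AND true AND false = false
[2.2] true OR false = true
[2.3.1] true AND true = true
[2.3] NOT true = false
[2] false AND true AND false = false
[3.1.2.1] false → true (antecedent false ⇒ implication holds) = true
[3.1.2] NOT true = false
[3.1.3] true OR true = true
[3.1] true AND false AND true = false
[3] NOT false = true
[root] false AND false AND true = false
Overall: false → declined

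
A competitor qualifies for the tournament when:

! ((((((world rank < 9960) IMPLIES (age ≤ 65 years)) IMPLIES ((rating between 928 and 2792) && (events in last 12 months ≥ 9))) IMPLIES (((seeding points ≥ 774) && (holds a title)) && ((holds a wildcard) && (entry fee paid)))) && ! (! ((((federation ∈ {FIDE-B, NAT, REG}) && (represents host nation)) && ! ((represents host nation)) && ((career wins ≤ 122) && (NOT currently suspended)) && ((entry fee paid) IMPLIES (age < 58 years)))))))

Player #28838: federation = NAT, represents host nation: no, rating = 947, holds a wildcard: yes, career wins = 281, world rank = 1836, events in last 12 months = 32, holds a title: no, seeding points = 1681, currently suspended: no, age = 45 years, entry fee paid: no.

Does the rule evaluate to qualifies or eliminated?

Qualifies

Atomic conditions:
  world rank < 9960: 1836 < 9960 is true
  age ≤ 65 years: 45 ≤ 65 is true
  rating between 928 and 2792: 947 in [928, 2792] is true
  events in last 12 months ≥ 9: 32 ≥ 9 is true
  seeding points ≥ 774: 1681 ≥ 774 is true
  holds a title: no → false
  holds a wildcard: yes → true
  entry fee paid: no → false
  federation ∈ {FIDE-B, NAT, REG}: NAT is in the set → true
  represents host nation: no → false
  career wins ≤ 122: 281 ≤ 122 is false
  NOT currently suspended: no → true
  age < 58 years: 45 < 58 is true
Combine:
[1.1.1.1] true → true = true
[1.1.1.2] true AND true = true
[1.1.1] true → true = true
[1.1.2.1] true AND false = false
[1.1.2.2] true AND false = false
[1.1.2] false AND false = false
[1.1] true → false = false
[1.2.1.1.1] true AND false = false
[1.2.1.1.2] NOT false = true
[1.2.1.1.3] false AND true = false
[1.2.1.1.4] false → true (antecedent false ⇒ implication holds) = true
[1.2.1.1] false AND true AND false AND true = false
[1.2.1] NOT false = true
[1.2] NOT true = false
[1] false AND false = false
[root] NOT false = true
Overall: true → qualifies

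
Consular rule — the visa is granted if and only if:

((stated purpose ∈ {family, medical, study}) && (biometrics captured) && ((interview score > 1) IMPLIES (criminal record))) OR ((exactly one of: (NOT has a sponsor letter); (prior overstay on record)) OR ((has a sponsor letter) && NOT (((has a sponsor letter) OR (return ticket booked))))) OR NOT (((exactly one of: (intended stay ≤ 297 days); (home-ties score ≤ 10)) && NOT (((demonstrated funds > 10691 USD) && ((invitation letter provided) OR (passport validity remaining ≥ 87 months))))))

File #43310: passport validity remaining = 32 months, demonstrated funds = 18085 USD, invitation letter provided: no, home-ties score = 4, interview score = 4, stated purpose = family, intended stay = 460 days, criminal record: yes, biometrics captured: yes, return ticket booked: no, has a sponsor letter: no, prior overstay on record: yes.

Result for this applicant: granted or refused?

Atomic conditions:
  stated purpose ∈ {family, medical, study}: family is in the set → true
  biometrics captured: yes → true
  interview score > 1: 4 > 1 is true
  criminal record: yes → true
  NOT has a sponsor letter: no → true
  prior overstay on record: yes → true
  has a sponsor letter: no → false
  return ticket booked: no → false
  intended stay ≤ 297 days: 460 ≤ 297 is false
  home-ties score ≤ 10: 4 ≤ 10 is true
  demonstrated funds > 10691 USD: 18085 > 10691 is true
  invitation letter provided: no → false
  passport validity remaining ≥ 87 months: 32 ≥ 87 is false
Combine:
[1.3] true → true = true
[1] true AND true AND true = true
[2.1] exactly-one(true, true) = false
[2.2.2.1] false OR false = false
[2.2.2] NOT false = true
[2.2] false AND true = false
[2] false OR false = false
[3.1.1] exactly-one(false, true) = true
[3.1.2.1.2] false OR false = false
[3.1.2.1] true AND false = false
[3.1.2] NOT false = true
[3.1] true AND true = true
[3] NOT true = false
[root] true OR false OR false = true
Overall: true → granted

Granted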